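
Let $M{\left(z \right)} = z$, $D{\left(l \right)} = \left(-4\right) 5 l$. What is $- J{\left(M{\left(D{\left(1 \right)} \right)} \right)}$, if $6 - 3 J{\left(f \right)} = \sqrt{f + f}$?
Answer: $-2 + \frac{2 i \sqrt{10}}{3} \approx -2.0 + 2.1082 i$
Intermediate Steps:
$D{\left(l \right)} = - 20 l$
$J{\left(f \right)} = 2 - \frac{\sqrt{2} \sqrt{f}}{3}$ ($J{\left(f \right)} = 2 - \frac{\sqrt{f + f}}{3} = 2 - \frac{\sqrt{2 f}}{3} = 2 - \frac{\sqrt{2} \sqrt{f}}{3}$)
$- J{\left(M{\left(D{\left(1 \right)} \right)} \right)} = - (2 - \frac{\sqrt{2} \sqrt{\left(-20\right) 1}}{3}) = - (2 - \frac{\sqrt{2} \sqrt{-20}}{3}) = - (2 - \frac{\sqrt{2} \cdot 2 i \sqrt{5}}{3}) = - (2 - \frac{2 i \sqrt{10}}{3}) = -2 + \frac{2 i \sqrt{10}}{3}$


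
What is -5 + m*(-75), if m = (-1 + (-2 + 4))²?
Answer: -80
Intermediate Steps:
m = 1 (m = (-1 + 2)² = 1² = 1)
-5 + m*(-75) = -5 + 1*(-75) = -5 - 75 = -80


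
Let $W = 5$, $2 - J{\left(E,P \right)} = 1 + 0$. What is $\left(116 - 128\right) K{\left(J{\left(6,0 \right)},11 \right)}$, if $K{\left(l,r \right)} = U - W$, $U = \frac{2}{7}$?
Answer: $\frac{396}{7} \approx 56.571$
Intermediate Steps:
$J{\left(E,P \right)} = 1$ ($J{\left(E,P \right)} = 2 - \left(1 + 0\right) = 2 - 1 = 1$)
$U = \frac{2}{7}$ ($U = 2 \cdot \frac{1}{7} = \frac{2}{7} \approx 0.28571$)
$K{\left(l,r \right)} = - \frac{33}{7}$ ($K{\left(l,r \right)} = \frac{2}{7} - 5 = - \frac{33}{7}$)
$\left(116 - 128\right) K{\left(J{\left(6,0 \right)},11 \right)} = \left(116 - 128\right) \left(- \frac{33}{7}\right) = \left(-12\right) \left(- \frac{33}{7}\right) = \frac{396}{7}$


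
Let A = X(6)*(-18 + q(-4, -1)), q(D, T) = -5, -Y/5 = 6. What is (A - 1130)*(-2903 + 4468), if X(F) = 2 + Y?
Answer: -760590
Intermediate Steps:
Y = -30 (Y = -5*6 = -30)
X(F) = -28 (X(F) = 2 - 30 = -28)
A = 644 (A = -28*(-18 - 5) = -28*(-23) = 644)
(A - 1130)*(-2903 + 4468) = (644 - 1130)*(-2903 + 4468) = -486*1565 = -760590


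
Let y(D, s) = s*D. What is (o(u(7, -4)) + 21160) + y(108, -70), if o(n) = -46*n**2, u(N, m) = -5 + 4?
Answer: 13554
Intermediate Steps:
u(N, m) = -1
y(D, s) = D*s
(o(u(7, -4)) + 21160) + y(108, -70) = (-46*(-1)**2 + 21160) + 108*(-70) = (-46*1 + 21160) - 7560 = (-46 + 21160) - 7560 = 21114 - 7560 = 13554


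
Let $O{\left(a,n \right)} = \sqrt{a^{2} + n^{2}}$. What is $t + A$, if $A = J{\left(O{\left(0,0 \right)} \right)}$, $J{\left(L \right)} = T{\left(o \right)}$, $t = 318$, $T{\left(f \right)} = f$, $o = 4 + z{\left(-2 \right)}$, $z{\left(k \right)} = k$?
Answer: $320$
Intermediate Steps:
$o = 2$ ($o = 4 - 2 = 2$)
$J{\left(L \right)} = 2$
$A = 2$
$t + A = 318 + 2 = 320$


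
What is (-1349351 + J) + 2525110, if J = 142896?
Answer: 1318655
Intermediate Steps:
(-1349351 + J) + 2525110 = (-1349351 + 142896) + 2525110 = -1206455 + 2525110 = 1318655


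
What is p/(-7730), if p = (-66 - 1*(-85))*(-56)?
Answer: 532/3865 ≈ 0.13765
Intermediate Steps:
p = -1064 (p = (-66 + 85)*(-56) = 19*(-56) = -1064)
p/(-7730) = -1064/(-7730) = -1064*(-1/7730) = 532/3865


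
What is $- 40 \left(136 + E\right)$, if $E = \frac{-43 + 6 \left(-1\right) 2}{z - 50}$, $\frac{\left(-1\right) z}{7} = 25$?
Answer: $- \frac{49048}{9} \approx -5449.8$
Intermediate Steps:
$z = -175$ ($z = \left(-7\right) 25 = -175$)
$E = \frac{11}{45}$ ($E = \frac{-43 + 6 \left(-1\right) 2}{-175 - 50} = \frac{-43 - 12}{-225} = \left(-43 - 12\right) \left(- \frac{1}{225}\right) = \left(-55\right) \left(- \frac{1}{225}\right) = \frac{11}{45} \approx 0.24444$)
$- 40 \left(136 + E\right) = - 40 \left(136 + \frac{11}{45}\right) = \left(-40\right) \frac{6131}{45} = - \frac{49048}{9}$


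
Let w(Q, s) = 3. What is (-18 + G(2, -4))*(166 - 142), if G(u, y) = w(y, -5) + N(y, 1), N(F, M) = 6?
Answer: -216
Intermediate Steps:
G(u, y) = 9 (G(u, y) = 3 + 6 = 9)
(-18 + G(2, -4))*(166 - 142) = (-18 + 9)*(166 - 142) = -9*24 = -216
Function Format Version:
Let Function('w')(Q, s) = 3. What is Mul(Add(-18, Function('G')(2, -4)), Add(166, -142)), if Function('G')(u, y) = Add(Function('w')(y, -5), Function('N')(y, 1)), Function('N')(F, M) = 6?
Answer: -216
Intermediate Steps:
Function('G')(u, y) = 9 (Function('G')(u, y) = Add(3, 6) = 9)
Mul(Add(-18, Function('G')(2, -4)), Add(166, -142)) = Mul(Add(-18, 9), Add(166, -142)) = Mul(-9, 24) = -216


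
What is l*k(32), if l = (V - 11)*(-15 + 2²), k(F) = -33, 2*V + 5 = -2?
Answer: -10527/2 ≈ -5263.5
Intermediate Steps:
V = -7/2 (V = -5/2 + (½)*(-2) = -5/2 - 1 = -7/2 ≈ -3.5000)
l = 319/2 (l = (-7/2 - 11)*(-15 + 2²) = -29*(-15 + 4)/2 = -29/2*(-11) = 319/2 ≈ 159.50)
l*k(32) = (319/2)*(-33) = -10527/2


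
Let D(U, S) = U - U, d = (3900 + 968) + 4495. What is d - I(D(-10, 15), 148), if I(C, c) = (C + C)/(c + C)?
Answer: 9363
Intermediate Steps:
d = 9363 (d = 4868 + 4495 = 9363)
D(U, S) = 0
I(C, c) = 2*C/(C + c) (I(C, c) = (2*C)/(C + c) = 2*C/(C + c))
d - I(D(-10, 15), 148) = 9363 - 2*0/(0 + 148) = 9363 - 2*0/148 = 9363 - 1*0 = 9363 + 0 = 9363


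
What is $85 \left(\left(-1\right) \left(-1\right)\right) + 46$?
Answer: $131$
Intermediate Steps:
$85 \left(\left(-1\right) \left(-1\right)\right) + 46 = 85 \cdot 1 + 46 = 85 + 46 = 131$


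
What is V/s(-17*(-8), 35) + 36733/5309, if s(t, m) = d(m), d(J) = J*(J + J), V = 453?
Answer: 92400827/13007050 ≈ 7.1039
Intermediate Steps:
d(J) = 2*J**2 (d(J) = J*(2*J) = 2*J**2)
s(t, m) = 2*m**2
V/s(-17*(-8), 35) + 36733/5309 = 453/((2*35**2)) + 36733/5309 = 453/((2*1225)) + 36733*(1/5309) = 453/2450 + 36733/5309 = 92400827/13007050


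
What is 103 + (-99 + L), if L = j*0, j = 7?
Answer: 4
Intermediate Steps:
L = 0 (L = 7*0 = 0)
103 + (-99 + L) = 103 + (-99 + 0) = 103 - 99 = 4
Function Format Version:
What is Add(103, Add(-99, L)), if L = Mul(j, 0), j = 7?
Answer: 4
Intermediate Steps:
L = 0 (L = Mul(7, 0) = 0)
Add(103, Add(-99, L)) = Add(103, Add(-99, 0)) = Add(103, -99) = 4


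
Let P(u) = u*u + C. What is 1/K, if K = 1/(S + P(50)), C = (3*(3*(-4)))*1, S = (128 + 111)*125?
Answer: 32339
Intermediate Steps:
S = 29875 (S = 239*125 = 29875)
C = -36 (C = (3*(-12))*1 = -36*1 = -36)
P(u) = -36 + u**2 (P(u) = u*u - 36 = u**2 - 36 = -36 + u**2)
K = 1/32339 (K = 1/(29875 + (-36 + 50**2)) = 1/(29875 + (-36 + 2500)) = 1/(29875 + 2464) = 1/32339 ≈ 3.0922e-5)
1/K = 1/(1/32339) = 32339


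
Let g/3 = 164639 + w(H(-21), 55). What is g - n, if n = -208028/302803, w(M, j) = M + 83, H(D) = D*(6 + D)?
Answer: 149921304161/302803 ≈ 4.9511e+5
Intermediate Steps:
w(M, j) = 83 + M
n = -208028/302803 (n = -208028*1/302803 = -208028/302803 ≈ -0.68701)
g = 495111 (g = 3*(164639 + (83 - 21*(6 - 21))) = 3*(164639 + (83 - 21*(-15))) = 3*(164639 + (83 + 315)) = 3*(164639 + 398) = 3*165037 = 495111)
g - n = 495111 - 1*(-208028/302803) = 495111 + 208028/302803 = 149921304161/302803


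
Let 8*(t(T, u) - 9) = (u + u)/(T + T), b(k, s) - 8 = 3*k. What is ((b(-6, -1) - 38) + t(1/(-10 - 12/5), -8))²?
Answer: 17689/25 ≈ 707.56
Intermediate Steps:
b(k, s) = 8 + 3*k
t(T, u) = 9 + u/(8*T) (t(T, u) = 9 + ((u + u)/(T + T))/8 = 9 + ((2*u)/((2*T)))/8 = 9 + ((2*u)*(1/(2*T)))/8 = 9 + (u/T)/8 = 9 + u/(8*T))
((b(-6, -1) - 38) + t(1/(-10 - 12/5), -8))² = (((8 + 3*(-6)) - 38) + (9 + (⅛)*(-8)/1/(-10 - 12/5)))² = (((8 - 18) - 38) + (9 + (⅛)*(-8)/1/(-10 - 12*⅕)))² = ((-10 - 38) + (9 + (⅛)*(-8)/1/(-10 - 12/5)))² = (-48 + (9 + (⅛)*(-8)/1/(-62/5)))² = (-48 + (9 + (⅛)*(-8)/(-5/62)))² = (-48 + (9 + (⅛)*(-8)*(-62/5)))² = (-48 + (9 + 62/5))² = (-48 + 107/5)² = (-133/5)² = 17689/25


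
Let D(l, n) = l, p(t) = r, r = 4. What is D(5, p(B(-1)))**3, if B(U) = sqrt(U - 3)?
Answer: 125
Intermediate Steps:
B(U) = sqrt(-3 + U)
p(t) = 4
D(5, p(B(-1)))**3 = 5**3 = 125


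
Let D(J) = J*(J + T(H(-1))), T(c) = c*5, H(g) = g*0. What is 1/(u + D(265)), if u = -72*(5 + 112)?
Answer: 1/61801 ≈ 1.6181e-5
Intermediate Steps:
H(g) = 0
T(c) = 5*c
D(J) = J² (D(J) = J*(J + 5*0) = J*(J + 0) = J*J = J²)
u = -8424 (u = -72*117 = -8424)
1/(u + D(265)) = 1/(-8424 + 265²) = 1/(-8424 + 70225) = 1/61801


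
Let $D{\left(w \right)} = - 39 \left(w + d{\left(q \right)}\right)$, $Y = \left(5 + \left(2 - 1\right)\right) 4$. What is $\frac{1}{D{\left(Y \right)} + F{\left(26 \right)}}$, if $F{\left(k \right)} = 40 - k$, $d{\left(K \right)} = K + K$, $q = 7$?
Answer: $- \frac{1}{1468} \approx -0.0006812$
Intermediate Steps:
$Y = 24$ ($Y = \left(5 + \left(2 - 1\right)\right) 4 = \left(5 + 1\right) 4 = 6 \cdot 4 = 24$)
$d{\left(K \right)} = 2 K$
$D{\left(w \right)} = -546 - 39 w$ ($D{\left(w \right)} = - 39 \left(w + 2 \cdot 7\right) = - 39 \left(w + 14\right) = - 39 \left(14 + w\right) = -546 - 39 w$)
$\frac{1}{D{\left(Y \right)} + F{\left(26 \right)}} = \frac{1}{\left(-546 - 936\right) + \left(40 - 26\right)} = \frac{1}{-1482 + 14} = \frac{1}{-1468} = - \frac{1}{1468}$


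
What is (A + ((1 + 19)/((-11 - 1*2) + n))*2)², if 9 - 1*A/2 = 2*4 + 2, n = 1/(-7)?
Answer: 13456/529 ≈ 25.437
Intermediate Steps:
n = -⅐ ≈ -0.14286
A = -2 (A = 18 - 2*(2*4 + 2) = 18 - 2*(8 + 2) = 18 - 2*10 = 18 - 20 = -2)
(A + ((1 + 19)/((-11 - 1*2) + n))*2)² = (-2 + ((1 + 19)/((-11 - 1*2) - ⅐))*2)² = (-2 + (20/((-11 - 2) - ⅐))*2)² = (-2 + (20/(-13 - ⅐))*2)² = (-2 + (20/(-92/7))*2)² = (-2 + (20*(-7/92))*2)² = (-2 - 35/23*2)² = (-2 - 70/23)² = (-116/23)² = 13456/529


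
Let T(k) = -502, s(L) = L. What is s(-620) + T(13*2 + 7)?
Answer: -1122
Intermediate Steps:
s(-620) + T(13*2 + 7) = -620 - 502 = -1122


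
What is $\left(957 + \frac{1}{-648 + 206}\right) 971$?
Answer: $\frac{410726203}{442} \approx 9.2925 \cdot 10^{5}$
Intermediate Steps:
$\left(957 + \frac{1}{-648 + 206}\right) 971 = \left(957 + \frac{1}{-442}\right) 971 = \left(957 - \frac{1}{442}\right) 971 = \frac{422993}{442} \cdot 971 = \frac{410726203}{442}$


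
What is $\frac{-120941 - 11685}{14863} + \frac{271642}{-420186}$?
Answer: $- \frac{29882501741}{3122612259} \approx -9.5697$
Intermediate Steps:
$\frac{-120941 - 11685}{14863} + \frac{271642}{-420186} = \left(-132626\right) \frac{1}{14863} + 271642 \left(- \frac{1}{420186}\right) = - \frac{132626}{14863} - \frac{135821}{210093} = - \frac{29882501741}{3122612259}$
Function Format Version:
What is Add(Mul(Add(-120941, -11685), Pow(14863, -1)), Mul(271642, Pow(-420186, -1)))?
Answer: Rational(-29882501741, 3122612259) ≈ -9.5697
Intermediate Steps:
Add(Mul(Add(-120941, -11685), Pow(14863, -1)), Mul(271642, Pow(-420186, -1))) = Add(Mul(-132626, Rational(1, 14863)), Mul(271642, Rational(-1, 420186))) = Add(Rational(-132626, 14863), Rational(-135821, 210093)) = Rational(-29882501741, 3122612259)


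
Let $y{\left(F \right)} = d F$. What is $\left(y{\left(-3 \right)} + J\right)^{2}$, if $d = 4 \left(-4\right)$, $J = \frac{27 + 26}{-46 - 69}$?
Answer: $\frac{29888089}{13225} \approx 2260.0$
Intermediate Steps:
$J = - \frac{53}{115}$ ($J = \frac{53}{-115} = 53 \left(- \frac{1}{115}\right) = - \frac{53}{115} \approx -0.46087$)
$d = -16$
$y{\left(F \right)} = - 16 F$
$\left(y{\left(-3 \right)} + J\right)^{2} = \left(\left(-16\right) \left(-3\right) - \frac{53}{115}\right)^{2} = \left(48 - \frac{53}{115}\right)^{2} = \left(\frac{5467}{115}\right)^{2} = \frac{29888089}{13225}$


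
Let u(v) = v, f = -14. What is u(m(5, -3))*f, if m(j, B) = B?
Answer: 42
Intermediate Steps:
u(m(5, -3))*f = -3*(-14) = 42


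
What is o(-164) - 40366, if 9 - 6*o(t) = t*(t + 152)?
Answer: -81385/2 ≈ -40693.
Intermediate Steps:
o(t) = 3/2 - t*(152 + t)/6 (o(t) = 3/2 - t*(t + 152)/6 = 3/2 - t*(152 + t)/6)
o(-164) - 40366 = (3/2 - 76/3*(-164) - ⅙*(-164)²) - 40366 = (3/2 + 12464/3 - ⅙*26896) - 40366 = (3/2 + 12464/3 - 13448/3) - 40366 = -653/2 - 40366 = -81385/2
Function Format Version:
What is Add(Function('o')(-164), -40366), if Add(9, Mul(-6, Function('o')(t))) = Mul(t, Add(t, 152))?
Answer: Rational(-81385, 2) ≈ -40693.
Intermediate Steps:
Function('o')(t) = Add(Rational(3, 2), Mul(Rational(-1, 6), t, Add(152, t))) (Function('o')(t) = Add(Rational(3, 2), Mul(Rational(-1, 6), Mul(t, Add(t, 152)))) = Add(Rational(3, 2), Mul(Rational(-1, 6), Mul(t, Add(152, t)))) = Add(Rational(3, 2), Mul(Rational(-1, 6), t, Add(152, t))))
Add(Function('o')(-164), -40366) = Add(Add(Rational(3, 2), Mul(Rational(-76, 3), -164), Mul(Rational(-1, 6), Pow(-164, 2))), -40366) = Add(Add(Rational(3, 2), Rational(12464, 3), Mul(Rational(-1, 6), 26896)), -40366) = Add(Add(Rational(3, 2), Rational(12464, 3), Rational(-13448, 3)), -40366) = Add(Rational(-653, 2), -40366) = Rational(-81385, 2)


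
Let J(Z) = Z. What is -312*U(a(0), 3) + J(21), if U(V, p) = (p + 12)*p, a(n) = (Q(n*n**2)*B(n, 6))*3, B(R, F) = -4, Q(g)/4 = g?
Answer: -14019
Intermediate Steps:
Q(g) = 4*g
a(n) = -48*n**3 (a(n) = ((4*(n*n**2))*(-4))*3 = ((4*n**3)*(-4))*3 = -16*n**3*3 = -48*n**3)
U(V, p) = p*(12 + p) (U(V, p) = (12 + p)*p = p*(12 + p))
-312*U(a(0), 3) + J(21) = -936*(12 + 3) + 21 = -936*15 + 21 = -312*45 + 21 = -14040 + 21 = -14019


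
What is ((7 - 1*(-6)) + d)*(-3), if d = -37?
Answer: 72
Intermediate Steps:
((7 - 1*(-6)) + d)*(-3) = ((7 - 1*(-6)) - 37)*(-3) = ((7 + 6) - 37)*(-3) = (13 - 37)*(-3) = -24*(-3) = 72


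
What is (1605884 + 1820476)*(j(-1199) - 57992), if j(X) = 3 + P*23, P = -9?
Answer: -199400446560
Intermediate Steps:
j(X) = -204 (j(X) = 3 - 9*23 = 3 - 207 = -204)
(1605884 + 1820476)*(j(-1199) - 57992) = (1605884 + 1820476)*(-204 - 57992) = 3426360*(-58196) = -199400446560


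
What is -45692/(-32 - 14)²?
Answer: -11423/529 ≈ -21.594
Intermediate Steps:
-45692/(-32 - 14)² = -45692/((-46)²) = -45692/2116 = -45692*1/2116 = -11423/529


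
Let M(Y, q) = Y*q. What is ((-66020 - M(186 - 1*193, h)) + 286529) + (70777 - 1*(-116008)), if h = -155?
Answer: 406209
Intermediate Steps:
((-66020 - M(186 - 1*193, h)) + 286529) + (70777 - 1*(-116008)) = ((-66020 - (186 - 1*193)*(-155)) + 286529) + (70777 - 1*(-116008)) = ((-66020 - (186 - 193)*(-155)) + 286529) + (70777 + 116008) = ((-66020 - (-7)*(-155)) + 286529) + 186785 = ((-66020 - 1*1085) + 286529) + 186785 = ((-66020 - 1085) + 286529) + 186785 = (-67105 + 286529) + 186785 = 219424 + 186785 = 406209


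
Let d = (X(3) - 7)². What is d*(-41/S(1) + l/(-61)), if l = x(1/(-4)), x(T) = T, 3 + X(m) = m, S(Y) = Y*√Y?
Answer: -490147/244 ≈ -2008.8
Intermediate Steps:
S(Y) = Y^(3/2)
X(m) = -3 + m
l = -¼ (l = 1/(-4) = -¼ ≈ -0.25000)
d = 49 (d = ((-3 + 3) - 7)² = (0 - 7)² = (-7)² = 49)
d*(-41/S(1) + l/(-61)) = 49*(-41/(1^(3/2)) - ¼/(-61)) = 49*(-41/1 - ¼*(-1/61)) = 49*(-41*1 + 1/244) = 49*(-41 + 1/244) = 49*(-10003/244) = -490147/244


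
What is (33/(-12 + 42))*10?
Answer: 11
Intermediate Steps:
(33/(-12 + 42))*10 = (33/30)*10 = ((1/30)*33)*10 = (11/10)*10 = 11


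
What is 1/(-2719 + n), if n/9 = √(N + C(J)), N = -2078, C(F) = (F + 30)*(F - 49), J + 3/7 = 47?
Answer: -133231/371240743 - 189*I*√12326/371240743 ≈ -0.00035888 - 5.6522e-5*I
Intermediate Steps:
J = 326/7 (J = -3/7 + 47 = 326/7 ≈ 46.571)
C(F) = (-49 + F)*(30 + F) (C(F) = (30 + F)*(-49 + F) = (-49 + F)*(30 + F))
n = 27*I*√12326/7 (n = 9*√(-2078 + (-1470 + (326/7)² - 19*326/7)) = 9*√(-2078 + (-1470 + 106276/49 - 6194/7)) = 9*√(-2078 - 9112/49) = 9*√(-110934/49) = 9*(3*I*√12326/7) = 27*I*√12326/7 ≈ 428.23*I)
1/(-2719 + n) = 1/(-2719 + 27*I*√12326/7)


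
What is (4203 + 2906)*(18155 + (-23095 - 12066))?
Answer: -120895654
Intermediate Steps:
(4203 + 2906)*(18155 + (-23095 - 12066)) = 7109*(18155 - 35161) = 7109*(-17006) = -120895654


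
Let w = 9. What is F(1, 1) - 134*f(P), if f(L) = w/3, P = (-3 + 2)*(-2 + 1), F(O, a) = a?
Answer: -401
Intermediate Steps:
P = 1 (P = -1*(-1) = 1)
f(L) = 3 (f(L) = 9/3 = 9*(⅓) = 3)
F(1, 1) - 134*f(P) = 1 - 134*3 = 1 - 402 = -401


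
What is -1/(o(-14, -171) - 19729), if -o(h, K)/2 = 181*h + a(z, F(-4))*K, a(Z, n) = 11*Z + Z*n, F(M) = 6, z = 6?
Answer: -1/20223 ≈ -4.9449e-5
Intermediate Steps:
o(h, K) = -362*h - 204*K (o(h, K) = -2*(181*h + (6*(11 + 6))*K) = -2*(181*h + (6*17)*K) = -2*(181*h + 102*K) = -2*(102*K + 181*h) = -362*h - 204*K)
-1/(o(-14, -171) - 19729) = -1/((-362*(-14) - 204*(-171)) - 19729) = -1/((5068 + 34884) - 19729) = -1/(39952 - 19729) = -1/20223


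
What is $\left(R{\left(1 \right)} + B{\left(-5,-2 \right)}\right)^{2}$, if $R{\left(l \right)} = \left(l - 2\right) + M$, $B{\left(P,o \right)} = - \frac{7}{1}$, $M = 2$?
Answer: $36$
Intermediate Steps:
$B{\left(P,o \right)} = -7$ ($B{\left(P,o \right)} = \left(-7\right) 1 = -7$)
$R{\left(l \right)} = l$ ($R{\left(l \right)} = \left(l - 2\right) + 2 = \left(-2 + l\right) + 2 = l$)
$\left(R{\left(1 \right)} + B{\left(-5,-2 \right)}\right)^{2} = \left(1 - 7\right)^{2} = \left(-6\right)^{2} = 36$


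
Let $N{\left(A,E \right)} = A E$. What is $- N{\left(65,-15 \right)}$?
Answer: $975$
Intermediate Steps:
$- N{\left(65,-15 \right)} = - 65 \left(-15\right) = \left(-1\right) \left(-975\right) = 975$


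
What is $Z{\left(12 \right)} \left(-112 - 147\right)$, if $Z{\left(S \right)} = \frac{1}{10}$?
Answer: $- \frac{259}{10} \approx -25.9$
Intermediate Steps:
$Z{\left(S \right)} = \frac{1}{10}$
$Z{\left(12 \right)} \left(-112 - 147\right) = \frac{-112 - 147}{10} = \frac{1}{10} \left(-259\right) = - \frac{259}{10}$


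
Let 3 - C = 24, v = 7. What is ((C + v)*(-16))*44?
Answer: 9856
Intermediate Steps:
C = -21 (C = 3 - 1*24 = 3 - 24 = -21)
((C + v)*(-16))*44 = ((-21 + 7)*(-16))*44 = -14*(-16)*44 = 224*44 = 9856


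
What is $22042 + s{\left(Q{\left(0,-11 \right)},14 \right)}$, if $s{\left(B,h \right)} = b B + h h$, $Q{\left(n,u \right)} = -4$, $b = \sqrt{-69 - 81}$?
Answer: $22238 - 20 i \sqrt{6} \approx 22238.0 - 48.99 i$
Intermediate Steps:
$b = 5 i \sqrt{6}$ ($b = \sqrt{-150} = 5 i \sqrt{6} \approx 12.247 i$)
$s{\left(B,h \right)} = h^{2} + 5 i B \sqrt{6}$ ($s{\left(B,h \right)} = 5 i \sqrt{6} B + h h = 5 i B \sqrt{6} + h^{2} = h^{2} + 5 i B \sqrt{6}$)
$22042 + s{\left(Q{\left(0,-11 \right)},14 \right)} = 22042 + \left(14^{2} + 5 i \left(-4\right) \sqrt{6}\right) = 22042 + \left(196 - 20 i \sqrt{6}\right) = 22238 - 20 i \sqrt{6}$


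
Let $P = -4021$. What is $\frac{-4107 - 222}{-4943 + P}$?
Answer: $\frac{481}{996} \approx 0.48293$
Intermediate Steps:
$\frac{-4107 - 222}{-4943 + P} = \frac{-4107 - 222}{-4943 - 4021} = - \frac{4329}{-8964} = \left(-4329\right) \left(- \frac{1}{8964}\right) = \frac{481}{996}$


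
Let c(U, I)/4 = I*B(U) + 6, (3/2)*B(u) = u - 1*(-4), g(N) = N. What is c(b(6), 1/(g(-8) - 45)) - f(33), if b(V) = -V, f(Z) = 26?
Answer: -302/159 ≈ -1.8994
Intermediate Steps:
B(u) = 8/3 + 2*u/3 (B(u) = 2*(u - 1*(-4))/3 = 2*(u + 4)/3 = 2*(4 + u)/3 = 8/3 + 2*u/3)
c(U, I) = 24 + 4*I*(8/3 + 2*U/3) (c(U, I) = 4*(I*(8/3 + 2*U/3) + 6) = 4*(6 + I*(8/3 + 2*U/3)) = 24 + 4*I*(8/3 + 2*U/3))
c(b(6), 1/(g(-8) - 45)) - f(33) = (24 + 8*(4 - 1*6)/(3*(-8 - 45))) - 1*26 = (24 + (8/3)*(4 - 6)/(-53)) - 26 = (24 + (8/3)*(-1/53)*(-2)) - 26 = (24 + 16/159) - 26 = 3832/159 - 26 = -302/159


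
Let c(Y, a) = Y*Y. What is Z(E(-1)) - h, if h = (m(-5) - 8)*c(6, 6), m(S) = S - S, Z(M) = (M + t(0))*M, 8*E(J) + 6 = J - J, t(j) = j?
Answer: 4617/16 ≈ 288.56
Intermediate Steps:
E(J) = -¾ (E(J) = -¾ + (J - J)/8 = -¾ + (⅛)*0 = -¾ + 0 = -¾)
c(Y, a) = Y²
Z(M) = M² (Z(M) = (M + 0)*M = M*M = M²)
m(S) = 0
h = -288 (h = (0 - 8)*6² = -8*36 = -288)
Z(E(-1)) - h = (-¾)² - 1*(-288) = 9/16 + 288 = 4617/16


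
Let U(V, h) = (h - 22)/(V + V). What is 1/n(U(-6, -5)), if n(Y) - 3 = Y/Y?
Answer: 1/4 ≈ 0.25000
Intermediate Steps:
U(V, h) = (-22 + h)/(2*V) (U(V, h) = (-22 + h)/((2*V)) = (-22 + h)*(1/(2*V)) = (-22 + h)/(2*V))
n(Y) = 4 (n(Y) = 3 + Y/Y = 3 + 1 = 4)
1/n(U(-6, -5)) = 1/4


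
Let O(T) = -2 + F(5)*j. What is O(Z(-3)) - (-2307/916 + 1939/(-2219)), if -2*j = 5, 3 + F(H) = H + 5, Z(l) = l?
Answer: -4677203/290372 ≈ -16.108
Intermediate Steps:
F(H) = 2 + H (F(H) = -3 + (H + 5) = -3 + (5 + H) = 2 + H)
j = -5/2 (j = -½*5 = -5/2 ≈ -2.5000)
O(T) = -39/2 (O(T) = -2 + (2 + 5)*(-5/2) = -2 + 7*(-5/2) = -2 - 35/2 = -39/2)
O(Z(-3)) - (-2307/916 + 1939/(-2219)) = -39/2 - (-2307/916 + 1939/(-2219)) = -39/2 - (-2307*1/916 + 1939*(-1/2219)) = -39/2 - (-2307/916 - 277/317) = -39/2 - 1*(-985051/290372) = -39/2 + 985051/290372 = -4677203/290372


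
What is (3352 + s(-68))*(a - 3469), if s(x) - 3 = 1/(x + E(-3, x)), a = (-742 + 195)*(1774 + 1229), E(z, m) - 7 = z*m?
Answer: -789747610260/143 ≈ -5.5227e+9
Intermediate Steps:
E(z, m) = 7 + m*z (E(z, m) = 7 + z*m = 7 + m*z)
a = -1642641 (a = -547*3003 = -1642641)
s(x) = 3 + 1/(7 - 2*x) (s(x) = 3 + 1/(x + (7 + x*(-3))) = 3 + 1/(x + (7 - 3*x)) = 3 + 1/(7 - 2*x))
(3352 + s(-68))*(a - 3469) = (3352 + 2*(11 - 3*(-68))/(7 - 2*(-68)))*(-1642641 - 3469) = (3352 + 2*(11 + 204)/(7 + 136))*(-1646110) = (3352 + 2*215/143)*(-1646110) = (3352 + 2*(1/143)*215)*(-1646110) = (3352 + 430/143)*(-1646110) = (479766/143)*(-1646110) = -789747610260/143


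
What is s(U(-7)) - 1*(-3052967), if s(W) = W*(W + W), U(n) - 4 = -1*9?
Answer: 3053017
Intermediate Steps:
U(n) = -5 (U(n) = 4 - 1*9 = 4 - 9 = -5)
s(W) = 2*W**2 (s(W) = W*(2*W) = 2*W**2)
s(U(-7)) - 1*(-3052967) = 2*(-5)**2 - 1*(-3052967) = 2*25 + 3052967 = 50 + 3052967 = 3053017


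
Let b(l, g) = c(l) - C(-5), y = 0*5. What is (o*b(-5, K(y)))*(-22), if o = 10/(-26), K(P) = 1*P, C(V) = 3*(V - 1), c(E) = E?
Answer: 110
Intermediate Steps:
y = 0
C(V) = -3 + 3*V (C(V) = 3*(-1 + V) = -3 + 3*V)
K(P) = P
b(l, g) = 18 + l (b(l, g) = l - (-3 + 3*(-5)) = l - (-3 - 15) = l - 1*(-18) = l + 18 = 18 + l)
o = -5/13 (o = 10*(-1/26) = -5/13 ≈ -0.38462)
(o*b(-5, K(y)))*(-22) = -5*(18 - 5)/13*(-22) = -5/13*13*(-22) = -5*(-22) = 110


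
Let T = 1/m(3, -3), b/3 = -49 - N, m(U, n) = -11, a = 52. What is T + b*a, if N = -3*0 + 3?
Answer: -89233/11 ≈ -8112.1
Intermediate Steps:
N = 3 (N = 0 + 3 = 3)
b = -156 (b = 3*(-49 - 1*3) = 3*(-49 - 3) = 3*(-52) = -156)
T = -1/11 (T = 1/(-11) = -1/11 ≈ -0.090909)
T + b*a = -1/11 - 156*52 = -1/11 - 8112 = -89233/11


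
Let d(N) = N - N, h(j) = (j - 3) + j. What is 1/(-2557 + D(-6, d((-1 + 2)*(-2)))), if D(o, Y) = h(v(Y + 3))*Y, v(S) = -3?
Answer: -1/2557 ≈ -0.00039108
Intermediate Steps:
h(j) = -3 + 2*j (h(j) = (-3 + j) + j = -3 + 2*j)
d(N) = 0
D(o, Y) = -9*Y (D(o, Y) = (-3 + 2*(-3))*Y = (-3 - 6)*Y = -9*Y)
1/(-2557 + D(-6, d((-1 + 2)*(-2)))) = 1/(-2557 - 9*0) = 1/(-2557 + 0) = 1/(-2557) = -1/2557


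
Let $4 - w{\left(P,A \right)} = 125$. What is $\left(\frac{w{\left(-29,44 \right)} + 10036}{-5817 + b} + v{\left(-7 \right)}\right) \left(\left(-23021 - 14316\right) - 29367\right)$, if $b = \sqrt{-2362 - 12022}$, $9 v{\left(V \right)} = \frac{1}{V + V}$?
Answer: $\frac{22136546506696}{193878909} + \frac{240498240 i \sqrt{899}}{3077443} \approx 1.1418 \cdot 10^{5} + 2343.2 i$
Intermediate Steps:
$w{\left(P,A \right)} = -121$ ($w{\left(P,A \right)} = 4 - 125 = -121$)
$v{\left(V \right)} = \frac{1}{18 V}$ ($v{\left(V \right)} = \frac{1}{9 \left(V + V\right)} = \frac{1}{9 \cdot 2 V} = \frac{\frac{1}{2} \frac{1}{V}}{9} = \frac{1}{18 V}$)
$b = 4 i \sqrt{899}$ ($b = \sqrt{-14384} = 4 i \sqrt{899} \approx 119.93 i$)
$\left(\frac{w{\left(-29,44 \right)} + 10036}{-5817 + b} + v{\left(-7 \right)}\right) \left(\left(-23021 - 14316\right) - 29367\right) = \left(\frac{-121 + 10036}{-5817 + 4 i \sqrt{899}} + \frac{1}{18 \left(-7\right)}\right) \left(\left(-23021 - 14316\right) - 29367\right) = \left(\frac{9915}{-5817 + 4 i \sqrt{899}} + \frac{1}{18} \left(- \frac{1}{7}\right)\right) \left(-37337 - 29367\right) = \left(\frac{9915}{-5817 + 4 i \sqrt{899}} - \frac{1}{126}\right) \left(-66704\right) = \left(- \frac{1}{126} + \frac{9915}{-5817 + 4 i \sqrt{899}}\right) \left(-66704\right) = \frac{33352}{63} - \frac{661370160}{-5817 + 4 i \sqrt{899}}$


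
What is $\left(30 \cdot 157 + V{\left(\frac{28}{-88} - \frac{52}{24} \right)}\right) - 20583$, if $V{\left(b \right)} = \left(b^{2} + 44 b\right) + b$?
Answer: $- \frac{17400743}{1089} \approx -15979.0$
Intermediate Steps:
$V{\left(b \right)} = b^{2} + 45 b$
$\left(30 \cdot 157 + V{\left(\frac{28}{-88} - \frac{52}{24} \right)}\right) - 20583 = \left(30 \cdot 157 + \left(\frac{28}{-88} - \frac{52}{24}\right) \left(45 + \left(\frac{28}{-88} - \frac{52}{24}\right)\right)\right) - 20583 = \left(4710 + \left(28 \left(- \frac{1}{88}\right) - \frac{13}{6}\right) \left(45 + \left(28 \left(- \frac{1}{88}\right) - \frac{13}{6}\right)\right)\right) - 20583 = \left(4710 + \left(- \frac{7}{22} - \frac{13}{6}\right) \left(45 - \frac{82}{33}\right)\right) - 20583 = \left(4710 - \frac{82 \left(45 - \frac{82}{33}\right)}{33}\right) - 20583 = \left(4710 - \frac{115046}{1089}\right) - 20583 = \frac{5014144}{1089} - 20583 = - \frac{17400743}{1089}$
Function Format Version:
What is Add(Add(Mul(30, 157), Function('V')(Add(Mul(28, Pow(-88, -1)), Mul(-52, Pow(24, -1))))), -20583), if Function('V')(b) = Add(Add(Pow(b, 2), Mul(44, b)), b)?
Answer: Rational(-17400743, 1089) ≈ -15979.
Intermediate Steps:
Function('V')(b) = Add(Pow(b, 2), Mul(45, b))
Add(Add(Mul(30, 157), Function('V')(Add(Mul(28, Pow(-88, -1)), Mul(-52, Pow(24, -1))))), -20583) = Add(Add(Mul(30, 157), Mul(Add(Mul(28, Pow(-88, -1)), Mul(-52, Pow(24, -1))), Add(45, Add(Mul(28, Pow(-88, -1)), Mul(-52, Pow(24, -1)))))), -20583) = Add(Add(4710, Mul(Add(Mul(28, Rational(-1, 88)), Mul(-52, Rational(1, 24))), Add(45, Add(Mul(28, Rational(-1, 88)), Mul(-52, Rational(1, 24)))))), -20583) = Add(Add(4710, Mul(Add(Rational(-7, 22), Rational(-13, 6)), Add(45, Add(Rational(-7, 22), Rational(-13, 6))))), -20583) = Add(Add(4710, Mul(Rational(-82, 33), Add(45, Rational(-82, 33)))), -20583) = Add(Add(4710, Mul(Rational(-82, 33), Rational(1403, 33))), -20583) = Add(Add(4710, Rational(-115046, 1089)), -20583) = Add(Rational(5014144, 1089), -20583) = Rational(-17400743, 1089)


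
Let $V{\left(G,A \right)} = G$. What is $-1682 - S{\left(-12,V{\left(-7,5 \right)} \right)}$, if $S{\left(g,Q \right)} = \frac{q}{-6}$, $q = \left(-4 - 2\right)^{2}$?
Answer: $-1676$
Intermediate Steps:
$q = 36$ ($q = \left(-6\right)^{2} = 36$)
$S{\left(g,Q \right)} = -6$ ($S{\left(g,Q \right)} = \frac{36}{-6} = 36 \left(- \frac{1}{6}\right) = -6$)
$-1682 - S{\left(-12,V{\left(-7,5 \right)} \right)} = -1682 - -6 = -1682 + 6 = -1676$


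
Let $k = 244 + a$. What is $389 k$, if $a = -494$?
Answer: $-97250$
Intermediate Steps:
$k = -250$ ($k = 244 - 494 = -250$)
$389 k = 389 \left(-250\right) = -97250$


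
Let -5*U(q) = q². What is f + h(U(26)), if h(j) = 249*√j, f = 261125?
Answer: 261125 + 6474*I*√5/5 ≈ 2.6113e+5 + 2895.3*I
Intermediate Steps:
U(q) = -q²/5
f + h(U(26)) = 261125 + 249*√(-⅕*26²) = 261125 + 249*√(-⅕*676) = 261125 + 249*√(-676/5) = 261125 + 249*(26*I*√5/5) = 261125 + 6474*I*√5/5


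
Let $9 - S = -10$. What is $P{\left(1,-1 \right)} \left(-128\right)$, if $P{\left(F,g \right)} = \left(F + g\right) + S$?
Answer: $-2432$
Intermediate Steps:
$S = 19$ ($S = 9 - -10 = 9 + 10 = 19$)
$P{\left(F,g \right)} = 19 + F + g$ ($P{\left(F,g \right)} = \left(F + g\right) + 19 = 19 + F + g$)
$P{\left(1,-1 \right)} \left(-128\right) = \left(19 + 1 - 1\right) \left(-128\right) = 19 \left(-128\right) = -2432$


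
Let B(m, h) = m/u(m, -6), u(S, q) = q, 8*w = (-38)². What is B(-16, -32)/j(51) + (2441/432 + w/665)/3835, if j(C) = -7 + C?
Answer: 39641729/637837200 ≈ 0.062150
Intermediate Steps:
w = 361/2 (w = (⅛)*(-38)² = (⅛)*1444 = 361/2 ≈ 180.50)
B(m, h) = -m/6 (B(m, h) = m/(-6) = m*(-⅙) = -m/6)
B(-16, -32)/j(51) + (2441/432 + w/665)/3835 = (-⅙*(-16))/(-7 + 51) + (2441/432 + (361/2)/665)/3835 = (8/3)/44 + (2441*(1/432) + (361/2)*(1/665))*(1/3835) = (8/3)*(1/44) + (2441/432 + 19/70)*(1/3835) = 2/33 + (89539/15120)*(1/3835) = 2/33 + 89539/57985200 = 39641729/637837200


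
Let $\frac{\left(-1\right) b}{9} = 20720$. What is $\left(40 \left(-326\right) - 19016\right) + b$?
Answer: $-218536$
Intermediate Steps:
$b = -186480$ ($b = \left(-9\right) 20720 = -186480$)
$\left(40 \left(-326\right) - 19016\right) + b = \left(40 \left(-326\right) - 19016\right) - 186480 = \left(-13040 - 19016\right) - 186480 = -32056 - 186480 = -218536$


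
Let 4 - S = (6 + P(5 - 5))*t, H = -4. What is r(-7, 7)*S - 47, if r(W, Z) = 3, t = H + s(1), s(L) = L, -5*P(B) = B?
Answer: 19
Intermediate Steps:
P(B) = -B/5
t = -3 (t = -4 + 1 = -3)
S = 22 (S = 4 - (6 - (5 - 5)/5)*(-3) = 4 - (6 - ⅕*0)*(-3) = 4 - (6 + 0)*(-3) = 4 - 6*(-3) = 4 - 1*(-18) = 4 + 18 = 22)
r(-7, 7)*S - 47 = 3*22 - 47 = 66 - 47 = 19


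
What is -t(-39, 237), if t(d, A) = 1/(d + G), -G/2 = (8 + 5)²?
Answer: 1/377 ≈ 0.0026525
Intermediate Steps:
G = -338 (G = -2*(8 + 5)² = -2*13² = -2*169 = -338)
t(d, A) = 1/(-338 + d) (t(d, A) = 1/(d - 338) = 1/(-338 + d))
-t(-39, 237) = -1/(-338 - 39) = -1/(-377) = -1*(-1/377) = 1/377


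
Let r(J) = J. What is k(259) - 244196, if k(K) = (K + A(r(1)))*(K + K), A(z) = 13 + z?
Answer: -102782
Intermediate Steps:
k(K) = 2*K*(14 + K) (k(K) = (K + (13 + 1))*(K + K) = (K + 14)*(2*K) = (14 + K)*(2*K) = 2*K*(14 + K))
k(259) - 244196 = 2*259*(14 + 259) - 244196 = 2*259*273 - 244196 = 141414 - 244196 = -102782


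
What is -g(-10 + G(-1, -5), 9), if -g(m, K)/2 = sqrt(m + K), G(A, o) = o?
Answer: 2*I*sqrt(6) ≈ 4.899*I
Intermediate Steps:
g(m, K) = -2*sqrt(K + m) (g(m, K) = -2*sqrt(m + K) = -2*sqrt(K + m))
-g(-10 + G(-1, -5), 9) = -(-2)*sqrt(9 + (-10 - 5)) = -(-2)*sqrt(9 - 15) = -(-2)*sqrt(-6) = -(-2)*I*sqrt(6) = 2*I*sqrt(6)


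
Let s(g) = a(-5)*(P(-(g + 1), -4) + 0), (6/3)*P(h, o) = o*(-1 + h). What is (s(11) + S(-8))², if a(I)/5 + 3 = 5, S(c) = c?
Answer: 63504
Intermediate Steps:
P(h, o) = o*(-1 + h)/2 (P(h, o) = (o*(-1 + h))/2 = o*(-1 + h)/2)
a(I) = 10 (a(I) = -15 + 5*5 = -15 + 25 = 10)
s(g) = 40 + 20*g (s(g) = 10*((½)*(-4)*(-1 - (g + 1)) + 0) = 10*((½)*(-4)*(-1 - (1 + g)) + 0) = 10*((½)*(-4)*(-1 + (-1 - g)) + 0) = 10*((½)*(-4)*(-2 - g) + 0) = 10*((4 + 2*g) + 0) = 10*(4 + 2*g) = 40 + 20*g)
(s(11) + S(-8))² = ((40 + 20*11) - 8)² = ((40 + 220) - 8)² = (260 - 8)² = 252² = 63504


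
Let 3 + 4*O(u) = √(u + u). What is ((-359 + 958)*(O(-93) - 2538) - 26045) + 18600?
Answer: -6112625/4 + 599*I*√186/4 ≈ -1.5282e+6 + 2042.3*I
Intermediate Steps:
O(u) = -¾ + √2*√u/4 (O(u) = -¾ + √(u + u)/4 = -¾ + √(2*u)/4 = -¾ + (√2*√u)/4 = -¾ + √2*√u/4)
((-359 + 958)*(O(-93) - 2538) - 26045) + 18600 = ((-359 + 958)*((-¾ + √2*√(-93)/4) - 2538) - 26045) + 18600 = (599*((-¾ + √2*(I*√93)/4) - 2538) - 26045) + 18600 = (599*((-¾ + I*√186/4) - 2538) - 26045) + 18600 = (599*(-10155/4 + I*√186/4) - 26045) + 18600 = ((-6082845/4 + 599*I*√186/4) - 26045) + 18600 = (-6187025/4 + 599*I*√186/4) + 18600 = -6112625/4 + 599*I*√186/4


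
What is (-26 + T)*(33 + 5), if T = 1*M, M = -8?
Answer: -1292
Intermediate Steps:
T = -8 (T = 1*(-8) = -8)
(-26 + T)*(33 + 5) = (-26 - 8)*(33 + 5) = -34*38 = -1292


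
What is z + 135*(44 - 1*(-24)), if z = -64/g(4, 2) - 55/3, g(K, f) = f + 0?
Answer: 27389/3 ≈ 9129.7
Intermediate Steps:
g(K, f) = f
z = -151/3 (z = -64/2 - 55/3 = -64*½ - 55*⅓ = -32 - 55/3 = -151/3 ≈ -50.333)
z + 135*(44 - 1*(-24)) = -151/3 + 135*(44 - 1*(-24)) = -151/3 + 135*(44 + 24) = -151/3 + 135*68 = -151/3 + 9180 = 27389/3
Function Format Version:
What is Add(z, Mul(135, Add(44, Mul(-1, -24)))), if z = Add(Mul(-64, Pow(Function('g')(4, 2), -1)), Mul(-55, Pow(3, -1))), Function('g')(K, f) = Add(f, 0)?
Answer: Rational(27389, 3) ≈ 9129.7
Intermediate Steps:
Function('g')(K, f) = f
z = Rational(-151, 3) (z = Add(Mul(-64, Pow(2, -1)), Mul(-55, Pow(3, -1))) = Add(Mul(-64, Rational(1, 2)), Mul(-55, Rational(1, 3))) = Add(-32, Rational(-55, 3)) = Rational(-151, 3) ≈ -50.333)
Add(z, Mul(135, Add(44, Mul(-1, -24)))) = Add(Rational(-151, 3), Mul(135, Add(44, Mul(-1, -24)))) = Add(Rational(-151, 3), Mul(135, Add(44, 24))) = Add(Rational(-151, 3), Mul(135, 68)) = Add(Rational(-151, 3), 9180) = Rational(27389, 3)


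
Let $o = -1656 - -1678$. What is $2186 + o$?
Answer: $2208$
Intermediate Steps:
$o = 22$ ($o = -1656 + 1678 = 22$)
$2186 + o = 2186 + 22 = 2208$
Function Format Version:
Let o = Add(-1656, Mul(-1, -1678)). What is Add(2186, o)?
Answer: 2208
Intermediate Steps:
o = 22 (o = Add(-1656, 1678) = 22)
Add(2186, o) = Add(2186, 22) = 2208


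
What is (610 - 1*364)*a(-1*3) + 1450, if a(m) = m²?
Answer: 3664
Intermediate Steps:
(610 - 1*364)*a(-1*3) + 1450 = (610 - 1*364)*(-1*3)² + 1450 = (610 - 364)*(-3)² + 1450 = 246*9 + 1450 = 2214 + 1450 = 3664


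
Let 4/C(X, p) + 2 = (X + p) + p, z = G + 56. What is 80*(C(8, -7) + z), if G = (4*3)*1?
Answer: 5400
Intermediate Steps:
G = 12 (G = 12*1 = 12)
z = 68 (z = 12 + 56 = 68)
C(X, p) = 4/(-2 + X + 2*p) (C(X, p) = 4/(-2 + ((X + p) + p)) = 4/(-2 + (X + 2*p)) = 4/(-2 + X + 2*p))
80*(C(8, -7) + z) = 80*(4/(-2 + 8 + 2*(-7)) + 68) = 80*(4/(-2 + 8 - 14) + 68) = 80*(4/(-8) + 68) = 80*(4*(-⅛) + 68) = 80*(-½ + 68) = 80*(135/2) = 5400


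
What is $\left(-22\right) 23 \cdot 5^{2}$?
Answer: $-12650$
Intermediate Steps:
$\left(-22\right) 23 \cdot 5^{2} = \left(-506\right) 25 = -12650$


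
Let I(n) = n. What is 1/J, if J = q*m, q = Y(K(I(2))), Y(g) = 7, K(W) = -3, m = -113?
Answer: -1/791 ≈ -0.0012642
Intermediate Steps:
q = 7
J = -791 (J = 7*(-113) = -791)
1/J = 1/(-791) = -1/791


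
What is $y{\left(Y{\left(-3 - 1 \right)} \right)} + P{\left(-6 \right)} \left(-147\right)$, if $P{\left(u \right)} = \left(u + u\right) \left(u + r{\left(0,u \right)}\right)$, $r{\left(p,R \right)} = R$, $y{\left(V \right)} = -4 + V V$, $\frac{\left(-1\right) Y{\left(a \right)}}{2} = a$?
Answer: $-21108$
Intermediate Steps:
$Y{\left(a \right)} = - 2 a$
$y{\left(V \right)} = -4 + V^{2}$
$P{\left(u \right)} = 4 u^{2}$ ($P{\left(u \right)} = \left(u + u\right) \left(u + u\right) = 2 u 2 u = 4 u^{2}$)
$y{\left(Y{\left(-3 - 1 \right)} \right)} + P{\left(-6 \right)} \left(-147\right) = \left(-4 + \left(- 2 \left(-3 - 1\right)\right)^{2}\right) + 4 \left(-6\right)^{2} \left(-147\right) = \left(-4 + \left(- 2 \left(-3 - 1\right)\right)^{2}\right) + 4 \cdot 36 \left(-147\right) = \left(-4 + \left(\left(-2\right) \left(-4\right)\right)^{2}\right) + 144 \left(-147\right) = \left(-4 + 8^{2}\right) - 21168 = \left(-4 + 64\right) - 21168 = 60 - 21168 = -21108$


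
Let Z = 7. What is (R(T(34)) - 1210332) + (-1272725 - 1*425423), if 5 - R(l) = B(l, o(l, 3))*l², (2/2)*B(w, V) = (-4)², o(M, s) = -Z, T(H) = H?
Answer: -2926971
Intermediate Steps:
o(M, s) = -7 (o(M, s) = -1*7 = -7)
B(w, V) = 16 (B(w, V) = (-4)² = 16)
R(l) = 5 - 16*l²
(R(T(34)) - 1210332) + (-1272725 - 1*425423) = ((5 - 16*34²) - 1210332) + (-1272725 - 1*425423) = ((5 - 16*1156) - 1210332) + (-1272725 - 425423) = ((5 - 18496) - 1210332) - 1698148 = (-18491 - 1210332) - 1698148 = -1228823 - 1698148 = -2926971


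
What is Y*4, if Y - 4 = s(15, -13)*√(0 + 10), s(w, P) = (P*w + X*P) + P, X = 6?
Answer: 16 - 1144*√10 ≈ -3601.6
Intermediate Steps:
s(w, P) = 7*P + P*w (s(w, P) = (P*w + 6*P) + P = (6*P + P*w) + P = 7*P + P*w)
Y = 4 - 286*√10 (Y = 4 + (-13*(7 + 15))*√(0 + 10) = 4 + (-13*22)*√10 = 4 - 286*√10 ≈ -900.41)
Y*4 = (4 - 286*√10)*4 = 16 - 1144*√10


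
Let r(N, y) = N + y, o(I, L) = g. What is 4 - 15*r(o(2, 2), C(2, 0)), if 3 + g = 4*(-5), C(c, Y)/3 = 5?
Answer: 124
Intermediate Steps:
C(c, Y) = 15 (C(c, Y) = 3*5 = 15)
g = -23 (g = -3 + 4*(-5) = -3 - 20 = -23)
o(I, L) = -23
4 - 15*r(o(2, 2), C(2, 0)) = 4 - 15*(-23 + 15) = 4 - 15*(-8) = 4 + 120 = 124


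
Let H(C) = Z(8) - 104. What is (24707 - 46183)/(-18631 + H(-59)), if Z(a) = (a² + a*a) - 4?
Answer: 21476/18611 ≈ 1.1539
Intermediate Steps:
Z(a) = -4 + 2*a² (Z(a) = (a² + a²) - 4 = 2*a² - 4 = -4 + 2*a²)
H(C) = 20 (H(C) = (-4 + 2*8²) - 104 = (-4 + 2*64) - 104 = (-4 + 128) - 104 = 124 - 104 = 20)
(24707 - 46183)/(-18631 + H(-59)) = (24707 - 46183)/(-18631 + 20) = -21476/(-18611) = -21476*(-1/18611) = 21476/18611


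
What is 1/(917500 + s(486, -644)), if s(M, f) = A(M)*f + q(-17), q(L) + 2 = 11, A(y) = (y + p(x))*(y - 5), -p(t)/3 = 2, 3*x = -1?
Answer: -1/147769211 ≈ -6.7673e-9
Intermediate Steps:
x = -1/3 (x = (1/3)*(-1) = -1/3 ≈ -0.33333)
p(t) = -6 (p(t) = -3*2 = -6)
A(y) = (-6 + y)*(-5 + y) (A(y) = (y - 6)*(y - 5) = (-6 + y)*(-5 + y))
q(L) = 9 (q(L) = -2 + 11 = 9)
s(M, f) = 9 + f*(30 + M**2 - 11*M) (s(M, f) = (30 + M**2 - 11*M)*f + 9 = f*(30 + M**2 - 11*M) + 9 = 9 + f*(30 + M**2 - 11*M))
1/(917500 + s(486, -644)) = 1/(917500 + (9 - 644*(30 + 486**2 - 11*486))) = 1/(917500 + (9 - 644*(30 + 236196 - 5346))) = 1/(917500 + (9 - 644*230880)) = 1/(917500 + (9 - 148686720)) = 1/(917500 - 148686711) = 1/(-147769211) = -1/147769211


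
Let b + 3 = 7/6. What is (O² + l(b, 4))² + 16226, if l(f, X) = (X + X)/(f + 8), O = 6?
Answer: 24117794/1369 ≈ 17617.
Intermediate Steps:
b = -11/6 (b = -3 + 7/6 = -11/6 ≈ -1.8333)
l(f, X) = 2*X/(8 + f) (l(f, X) = (2*X)/(8 + f) = 2*X/(8 + f))
(O² + l(b, 4))² + 16226 = (6² + 2*4/(8 - 11/6))² + 16226 = (36 + 2*4/(37/6))² + 16226 = (36 + 2*4*(6/37))² + 16226 = (36 + 48/37)² + 16226 = (1380/37)² + 16226 = 1904400/1369 + 16226 = 24117794/1369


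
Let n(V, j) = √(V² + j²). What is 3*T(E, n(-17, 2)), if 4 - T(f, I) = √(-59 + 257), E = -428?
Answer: 12 - 9*√22 ≈ -30.214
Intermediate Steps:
T(f, I) = 4 - 3*√22 (T(f, I) = 4 - √(-59 + 257) = 4 - √198 = 4 - 3*√22)
3*T(E, n(-17, 2)) = 3*(4 - 3*√22) = 12 - 9*√22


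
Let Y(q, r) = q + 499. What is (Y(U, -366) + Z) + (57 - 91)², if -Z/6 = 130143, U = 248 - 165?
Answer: -779120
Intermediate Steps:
U = 83
Z = -780858 (Z = -6*130143 = -780858)
Y(q, r) = 499 + q
(Y(U, -366) + Z) + (57 - 91)² = ((499 + 83) - 780858) + (57 - 91)² = (582 - 780858) + (-34)² = -780276 + 1156 = -779120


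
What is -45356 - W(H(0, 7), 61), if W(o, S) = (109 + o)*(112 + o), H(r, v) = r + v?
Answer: -59160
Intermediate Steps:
-45356 - W(H(0, 7), 61) = -45356 - (12208 + (0 + 7)² + 221*(0 + 7)) = -45356 - (12208 + 7² + 221*7) = -45356 - (12208 + 49 + 1547) = -45356 - 1*13804 = -45356 - 13804 = -59160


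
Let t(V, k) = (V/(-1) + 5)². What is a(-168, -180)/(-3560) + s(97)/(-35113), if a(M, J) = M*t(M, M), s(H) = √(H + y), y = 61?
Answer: 628509/445 - √158/35113 ≈ 1412.4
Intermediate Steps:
s(H) = √(61 + H) (s(H) = √(H + 61) = √(61 + H))
t(V, k) = (5 - V)² (t(V, k) = (V*(-1) + 5)² = (-V + 5)² = (5 - V)²)
a(M, J) = M*(-5 + M)²
a(-168, -180)/(-3560) + s(97)/(-35113) = -168*(-5 - 168)²/(-3560) + √(61 + 97)/(-35113) = -168*(-173)²*(-1/3560) + √158*(-1/35113) = -168*29929*(-1/3560) - √158/35113 = -5028072*(-1/3560) - √158/35113 = 628509/445 - √158/35113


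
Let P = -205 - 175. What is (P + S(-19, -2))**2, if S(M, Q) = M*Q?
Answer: 116964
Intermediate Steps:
P = -380
(P + S(-19, -2))**2 = (-380 - 19*(-2))**2 = (-380 + 38)**2 = (-342)**2 = 116964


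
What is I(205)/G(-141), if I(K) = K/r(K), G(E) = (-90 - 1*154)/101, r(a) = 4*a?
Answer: -101/976 ≈ -0.10348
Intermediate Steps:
G(E) = -244/101 (G(E) = (-90 - 154)*(1/101) = -244*1/101 = -244/101)
I(K) = ¼ (I(K) = K/((4*K)) = K*(1/(4*K)) = ¼)
I(205)/G(-141) = 1/(4*(-244/101)) = (¼)*(-101/244) = -101/976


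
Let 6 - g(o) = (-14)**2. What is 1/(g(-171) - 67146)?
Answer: -1/67336 ≈ -1.4851e-5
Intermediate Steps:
g(o) = -190 (g(o) = 6 - 1*(-14)**2 = 6 - 1*196 = 6 - 196 = -190)
1/(g(-171) - 67146) = 1/(-190 - 67146) = 1/(-67336) = -1/67336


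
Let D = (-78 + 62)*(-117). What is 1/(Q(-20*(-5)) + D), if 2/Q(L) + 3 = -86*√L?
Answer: 863/1615534 ≈ 0.00053419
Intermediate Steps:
D = 1872 (D = -16*(-117) = 1872)
Q(L) = 2/(-3 - 86*√L)
1/(Q(-20*(-5)) + D) = 1/(-2/(3 + 86*√(-20*(-5))) + 1872) = 1/(-2/(3 + 86*√100) + 1872) = 1/(-2/(3 + 86*10) + 1872) = 1/(-2/(3 + 860) + 1872) = 1/(-2/863 + 1872) = 1/(1615534/863) = 863/1615534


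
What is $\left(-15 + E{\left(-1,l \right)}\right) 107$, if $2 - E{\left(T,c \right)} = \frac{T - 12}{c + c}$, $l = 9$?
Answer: $- \frac{23647}{18} \approx -1313.7$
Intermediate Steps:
$E{\left(T,c \right)} = 2 - \frac{-12 + T}{2 c}$ ($E{\left(T,c \right)} = 2 - \frac{T - 12}{c + c} = 2 - \frac{-12 + T}{2 c}$)
$\left(-15 + E{\left(-1,l \right)}\right) 107 = \left(-15 + \frac{12 - -1 + 4 \cdot 9}{2 \cdot 9}\right) 107 = \left(-15 + \frac{1}{2} \cdot \frac{1}{9} \left(12 + 1 + 36\right)\right) 107 = \left(-15 + \frac{1}{2} \cdot \frac{1}{9} \cdot 49\right) 107 = \left(-15 + \frac{49}{18}\right) 107 = \left(- \frac{221}{18}\right) 107 = - \frac{23647}{18}$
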